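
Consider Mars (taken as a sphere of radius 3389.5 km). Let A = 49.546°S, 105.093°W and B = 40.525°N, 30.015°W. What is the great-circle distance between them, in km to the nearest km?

With latitudes φ₁ = -49.546°, φ₂ = 40.525° and longitude difference Δλ = 75.078°:
Haversine: a = sin²(Δφ/2) + cos φ₁ cos φ₂ sin²(Δλ/2) = 0.5006 + (0.6488)(0.7601)(0.3712) = 0.68372.
Central angle c = 2·arcsin(√a) = 1.94705 rad.
Distance = R·c = 3389.5 × 1.9470 ≈ 6600 km.

6600 km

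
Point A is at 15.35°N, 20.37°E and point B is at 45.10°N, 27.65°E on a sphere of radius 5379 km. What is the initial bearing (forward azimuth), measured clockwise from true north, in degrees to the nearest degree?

10°

Δλ = 7.280° = 0.1271 rad.
y = sin Δλ · cos φ₂ = (0.1267)(0.7059) = 0.0894
x = cos φ₁ sin φ₂ − sin φ₁ cos φ₂ cos Δλ = (0.9643)(0.7083) − (0.2647)(0.7059)(0.9919) = 0.4977
θ = atan2(y, x) = 10.19°, so the bearing is 10°.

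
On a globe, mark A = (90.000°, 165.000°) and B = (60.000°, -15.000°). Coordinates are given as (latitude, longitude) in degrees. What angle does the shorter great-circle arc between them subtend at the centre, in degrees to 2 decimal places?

30.00°

In radians: φ₁ = 1.5708, φ₂ = 1.0472, Δλ = -180.000° = -3.1416 rad.
cos c = sin φ₁ sin φ₂ + cos φ₁ cos φ₂ cos Δλ = (1.0000)(0.8660) + (0.0000)(0.5000)(-1.0000) = 0.86603,
so c = arccos(0.86603) = 0.52360 rad.
So the angular separation is 30.00°.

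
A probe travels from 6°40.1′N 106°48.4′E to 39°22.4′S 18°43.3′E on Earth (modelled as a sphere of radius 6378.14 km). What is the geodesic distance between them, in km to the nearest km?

Let φ₁ = 0.1164 rad, φ₂ = -0.6872 rad, and Δλ = -1.5374 rad.
cos c = sin φ₁ sin φ₂ + cos φ₁ cos φ₂ cos Δλ = (0.1161)(-0.6344) + (0.9932)(0.7730)(0.0334) = -0.04801,
so c = arccos(-0.04801) = 1.61882 rad.
Distance = R·c = 6378.14 × 1.6188 ≈ 10325 km.

10325 km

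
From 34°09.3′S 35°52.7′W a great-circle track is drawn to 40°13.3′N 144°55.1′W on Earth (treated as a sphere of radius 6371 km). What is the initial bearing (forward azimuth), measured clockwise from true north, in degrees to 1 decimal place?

Δλ = -109.040° = -1.9031 rad.
y = sin Δλ · cos φ₂ = (-0.9453)(0.7636) = -0.7218
x = cos φ₁ sin φ₂ − sin φ₁ cos φ₂ cos Δλ = (0.8275)(0.6457) − (-0.5614)(0.7636)(-0.3262) = 0.3945
θ = atan2(y, x) = -61.34°; adding 360° gives 298.7°.

298.7°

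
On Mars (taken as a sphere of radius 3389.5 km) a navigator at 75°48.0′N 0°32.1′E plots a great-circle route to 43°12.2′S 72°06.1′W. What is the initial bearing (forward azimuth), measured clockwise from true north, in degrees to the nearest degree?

241°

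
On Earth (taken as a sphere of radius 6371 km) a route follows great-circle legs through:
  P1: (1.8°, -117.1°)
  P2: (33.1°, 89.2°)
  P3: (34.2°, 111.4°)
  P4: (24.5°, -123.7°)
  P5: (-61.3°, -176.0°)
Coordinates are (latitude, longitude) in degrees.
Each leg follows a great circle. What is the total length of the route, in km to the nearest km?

39206 km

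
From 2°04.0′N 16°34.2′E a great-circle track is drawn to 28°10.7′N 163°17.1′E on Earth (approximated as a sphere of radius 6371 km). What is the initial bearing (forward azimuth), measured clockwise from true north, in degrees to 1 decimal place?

44.1°

With φ₁ = 0.0361, φ₂ = 0.4918, Δλ = 2.5607 rad, the forward-azimuth formula gives
θ = atan2( sin Δλ cos φ₂ , cos φ₁ sin φ₂ − sin φ₁ cos φ₂ cos Δλ ) = atan2(0.4838, 0.4985) = 44.14°.
So the initial bearing is 44.1°.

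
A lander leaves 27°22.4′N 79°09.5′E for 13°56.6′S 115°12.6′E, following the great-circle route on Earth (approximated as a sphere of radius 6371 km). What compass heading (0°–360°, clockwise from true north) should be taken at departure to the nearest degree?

135°

With φ₁ = 0.4778, φ₂ = -0.2434, Δλ = 0.6292 rad, the forward-azimuth formula gives
θ = atan2( sin Δλ cos φ₂ , cos φ₁ sin φ₂ − sin φ₁ cos φ₂ cos Δλ ) = atan2(0.5712, -0.5748) = 135.18°.
So the initial bearing is 135°.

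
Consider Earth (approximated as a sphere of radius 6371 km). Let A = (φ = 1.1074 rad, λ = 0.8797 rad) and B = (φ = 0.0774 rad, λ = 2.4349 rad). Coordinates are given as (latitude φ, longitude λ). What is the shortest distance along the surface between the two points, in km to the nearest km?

9522 km

In radians: φ₁ = 1.1074, φ₂ = 0.0774, Δλ = 89.106° = 1.5552 rad.
cos c = sin φ₁ sin φ₂ + cos φ₁ cos φ₂ cos Δλ = (0.8945)(0.0773) + (0.4470)(0.9970)(0.0156) = 0.07612,
so c = arccos(0.07612) = 1.49460 rad.
Distance = R·c = 6371 × 1.4946 ≈ 9522 km.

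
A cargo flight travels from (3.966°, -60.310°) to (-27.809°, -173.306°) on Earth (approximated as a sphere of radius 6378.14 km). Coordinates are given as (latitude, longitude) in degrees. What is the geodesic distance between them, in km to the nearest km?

In radians: φ₁ = 0.0692, φ₂ = -0.4854, Δλ = -112.996° = -1.9722 rad.
cos c = sin φ₁ sin φ₂ + cos φ₁ cos φ₂ cos Δλ = (0.0692)(-0.4665) + (0.9976)(0.8845)(-0.3907) = -0.37699,
so c = arccos(-0.37699) = 1.95734 rad.
Distance = R·c = 6378.14 × 1.9573 ≈ 12484 km.

12484 km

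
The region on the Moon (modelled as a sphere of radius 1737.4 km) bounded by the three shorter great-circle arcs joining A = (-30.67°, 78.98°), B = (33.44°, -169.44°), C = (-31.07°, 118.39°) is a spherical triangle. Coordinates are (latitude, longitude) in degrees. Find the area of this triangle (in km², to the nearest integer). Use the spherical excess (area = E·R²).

Side lengths (central angles): a = 1.6364, b = 0.5873, c = 2.1473 rad; semiperimeter s = 2.1855.
By l'Huilier's theorem, tan(E/4) = √[tan(s/2) tan((s−a)/2) tan((s−b)/2) tan((s−c)/2)], giving spherical excess E = 0.4117 rad.
Area = E·R² = 0.4117 × (1737.4)² ≈ 1242680 km².

1242680 km²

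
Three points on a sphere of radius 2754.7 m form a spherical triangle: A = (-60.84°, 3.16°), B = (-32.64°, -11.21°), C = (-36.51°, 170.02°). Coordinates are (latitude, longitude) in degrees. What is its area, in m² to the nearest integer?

Side lengths (central angles): a = 1.9345, b = 1.4322, c = 0.5187 rad; semiperimeter s = 1.9427.
By l'Huilier's theorem, tan(E/4) = √[tan(s/2) tan((s−a)/2) tan((s−b)/2) tan((s−c)/2)], giving spherical excess E = 0.1467 rad.
Area = E·R² = 0.1467 × (2754.7)² ≈ 1113041 m².

1113041 m²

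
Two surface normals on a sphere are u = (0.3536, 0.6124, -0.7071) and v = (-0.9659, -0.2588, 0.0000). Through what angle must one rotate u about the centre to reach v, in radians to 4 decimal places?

u·v = -0.5000; |u| = 1.0000, |v| = 1.0000.
cos θ = (u·v)/(|u||v|) = -0.5000, so θ = 2.0944 rad.

2.0944 rad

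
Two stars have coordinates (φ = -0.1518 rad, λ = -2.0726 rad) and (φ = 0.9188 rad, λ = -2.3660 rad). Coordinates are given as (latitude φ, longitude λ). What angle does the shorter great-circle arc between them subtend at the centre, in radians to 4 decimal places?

1.0996 rad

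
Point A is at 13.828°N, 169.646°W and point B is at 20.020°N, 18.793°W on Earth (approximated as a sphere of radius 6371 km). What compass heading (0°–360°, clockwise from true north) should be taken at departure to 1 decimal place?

Δλ = 150.853° = 2.6329 rad.
y = sin Δλ · cos φ₂ = (0.4871)(0.9396) = 0.4576
x = cos φ₁ sin φ₂ − sin φ₁ cos φ₂ cos Δλ = (0.9710)(0.3423) − (0.2390)(0.9396)(-0.8734) = 0.5286
θ = atan2(y, x) = 40.89°, so the bearing is 40.9°.

40.9°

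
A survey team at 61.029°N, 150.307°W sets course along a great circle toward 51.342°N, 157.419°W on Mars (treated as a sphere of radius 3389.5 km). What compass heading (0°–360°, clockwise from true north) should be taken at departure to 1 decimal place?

205.2°

Δλ = -7.112° = -0.1241 rad.
y = sin Δλ · cos φ₂ = (-0.1238)(0.6247) = -0.0773
x = cos φ₁ sin φ₂ − sin φ₁ cos φ₂ cos Δλ = (0.4844)(0.7809) − (0.8749)(0.6247)(0.9923) = -0.1641
θ = atan2(y, x) = -154.76°; adding 360° gives 205.2°.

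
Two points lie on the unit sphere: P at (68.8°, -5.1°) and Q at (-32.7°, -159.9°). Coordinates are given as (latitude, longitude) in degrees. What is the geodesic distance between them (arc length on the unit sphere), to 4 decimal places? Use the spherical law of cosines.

In radians: φ₁ = 1.2008, φ₂ = -0.5707, Δλ = -154.800° = -2.7018 rad.
cos c = sin φ₁ sin φ₂ + cos φ₁ cos φ₂ cos Δλ = (0.9323)(-0.5402) + (0.3616)(0.8415)(-0.9048) = -0.77903,
so c = arccos(-0.77903) = 2.46391 rad.
On the unit sphere the arc length equals the central angle: 2.4639.

2.4639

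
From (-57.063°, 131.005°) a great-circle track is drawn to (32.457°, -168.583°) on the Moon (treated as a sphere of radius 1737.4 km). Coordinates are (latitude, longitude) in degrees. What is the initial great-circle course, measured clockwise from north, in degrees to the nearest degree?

49°

Δλ = 60.412° = 1.0544 rad.
y = sin Δλ · cos φ₂ = (0.8696)(0.8438) = 0.7338
x = cos φ₁ sin φ₂ − sin φ₁ cos φ₂ cos Δλ = (0.5437)(0.5367) − (-0.8393)(0.8438)(0.4938) = 0.6415
θ = atan2(y, x) = 48.84°, so the bearing is 49°.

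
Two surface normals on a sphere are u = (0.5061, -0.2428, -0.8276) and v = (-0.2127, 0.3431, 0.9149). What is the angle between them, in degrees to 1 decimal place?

161.5°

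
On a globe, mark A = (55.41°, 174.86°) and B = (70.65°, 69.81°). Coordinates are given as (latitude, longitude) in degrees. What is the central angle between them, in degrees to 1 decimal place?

With latitudes φ₁ = 55.410°, φ₂ = 70.650° and longitude difference Δλ = -105.050°:
Haversine: a = sin²(Δφ/2) + cos φ₁ cos φ₂ sin²(Δλ/2) = 0.0176 + (0.5677)(0.3313)(0.6298) = 0.13605.
Central angle c = 2·arcsin(√a) = 0.75556 rad.
So the angular separation is 43.3°.

43.3°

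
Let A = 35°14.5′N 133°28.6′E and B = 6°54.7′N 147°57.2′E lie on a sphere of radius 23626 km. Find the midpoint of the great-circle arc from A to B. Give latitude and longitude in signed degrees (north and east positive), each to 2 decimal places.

21.23°, 141.42°

Central angle δ = 0.5462 rad. Interpolating on the sphere with fraction f = 0.5:
P = [sin((1−f)δ)·A + sin(fδ)·B] / sin δ = 0.5192·A + 0.5192·B in Cartesian coordinates,
giving P = (-0.7287, 0.5813, 0.3621), i.e. latitude 21.23°, longitude 141.42°.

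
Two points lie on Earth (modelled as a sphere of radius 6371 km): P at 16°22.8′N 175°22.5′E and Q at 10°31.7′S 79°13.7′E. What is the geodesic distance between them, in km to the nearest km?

10983 km

With latitudes φ₁ = 16.380°, φ₂ = -10.528° and longitude difference Δλ = -96.147°:
cos c = sin φ₁ sin φ₂ + cos φ₁ cos φ₂ cos Δλ = (0.2820)(-0.1827) + (0.9594)(0.9832)(-0.1071) = -0.15253,
so c = arccos(-0.15253) = 1.72392 rad.
Distance = R·c = 6371 × 1.7239 ≈ 10983 km.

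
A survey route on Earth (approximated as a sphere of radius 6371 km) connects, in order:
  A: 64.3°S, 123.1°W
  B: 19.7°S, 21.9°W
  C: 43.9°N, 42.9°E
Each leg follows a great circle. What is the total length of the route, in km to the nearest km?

18222 km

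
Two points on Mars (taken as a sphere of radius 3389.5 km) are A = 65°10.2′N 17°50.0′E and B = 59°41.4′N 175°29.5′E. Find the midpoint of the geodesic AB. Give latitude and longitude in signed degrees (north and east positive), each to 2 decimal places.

The central angle between A and B is δ = 0.9429 rad.
With f = 0.5, the slerp weights are sin((1−f)δ)/sin δ = 0.5612 and sin(fδ)/sin δ = 0.5612.
Weighted sum of the unit vectors: (0.5612)·(0.3998,0.1286,0.9076) + (0.5612)·(-0.5031,0.0397,0.8633) = (-0.0580, 0.0944, 0.9938).
Converting back: φ = atan2(z, √(x²+y²)) = 83.64°, λ = atan2(y, x) = 121.56°.

83.64°, 121.56°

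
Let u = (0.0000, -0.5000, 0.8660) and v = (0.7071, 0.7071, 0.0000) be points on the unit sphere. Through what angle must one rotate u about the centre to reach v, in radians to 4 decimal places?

1.9322 rad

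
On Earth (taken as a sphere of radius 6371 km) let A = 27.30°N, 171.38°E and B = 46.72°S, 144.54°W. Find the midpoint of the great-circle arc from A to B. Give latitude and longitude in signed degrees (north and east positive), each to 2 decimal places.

Central angle δ = 1.4669 rad. Interpolating on the sphere with fraction f = 0.5:
P = [sin((1−f)δ)·A + sin(fδ)·B] / sin δ = 0.6731·A + 0.6731·B in Cartesian coordinates,
giving P = (-0.9672, -0.1780, -0.1813), i.e. latitude -10.45°, longitude -169.57°.

-10.45°, -169.57°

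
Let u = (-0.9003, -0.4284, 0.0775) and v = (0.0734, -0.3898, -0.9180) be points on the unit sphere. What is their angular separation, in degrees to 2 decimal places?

u·v = 0.0298; |u| = 1.0000, |v| = 1.0000.
cos θ = (u·v)/(|u||v|) = 0.0298, so θ = 88.29°.

88.29°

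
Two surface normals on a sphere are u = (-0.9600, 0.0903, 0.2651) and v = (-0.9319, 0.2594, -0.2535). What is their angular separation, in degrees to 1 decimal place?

31.7°

u·v = 0.8508; |u| = 1.0000, |v| = 1.0000.
cos θ = (u·v)/(|u||v|) = 0.8508, so θ = 31.7°.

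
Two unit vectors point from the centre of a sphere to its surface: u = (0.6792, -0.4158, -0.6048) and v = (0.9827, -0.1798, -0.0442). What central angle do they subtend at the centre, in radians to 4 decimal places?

0.6936 rad

u·v = 0.7689; |u| = 1.0000, |v| = 1.0000.
cos θ = (u·v)/(|u||v|) = 0.7690, so θ = 0.6936 rad.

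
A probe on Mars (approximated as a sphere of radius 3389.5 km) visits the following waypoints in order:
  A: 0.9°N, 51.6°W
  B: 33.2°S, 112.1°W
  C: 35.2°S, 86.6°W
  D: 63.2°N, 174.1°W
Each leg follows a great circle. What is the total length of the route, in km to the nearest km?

Leg A→B: central angle 1.1556 rad, distance 3916.8 km.
Leg B→C: central angle 0.3687 rad, distance 1249.8 km.
Leg C→D: central angle 2.0926 rad, distance 7092.9 km.
Total: 3916.8 + 1249.8 + 7092.9 ≈ 12260 km.

12260 km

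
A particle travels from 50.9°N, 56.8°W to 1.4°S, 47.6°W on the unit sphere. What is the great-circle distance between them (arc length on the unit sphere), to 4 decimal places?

With latitudes φ₁ = 50.900°, φ₂ = -1.400° and longitude difference Δλ = 9.200°:
cos c = sin φ₁ sin φ₂ + cos φ₁ cos φ₂ cos Δλ = (0.7760)(-0.0244) + (0.6307)(0.9997)(0.9871) = 0.60342,
so c = arccos(0.60342) = 0.92302 rad.
On the unit sphere the arc length equals the central angle: 0.9230.

0.9230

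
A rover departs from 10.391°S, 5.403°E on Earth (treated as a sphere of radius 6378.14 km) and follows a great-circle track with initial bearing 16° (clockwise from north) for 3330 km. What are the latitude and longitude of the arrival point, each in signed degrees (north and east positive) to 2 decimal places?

18.37°, 13.73°

Angular distance δ = d/R = 3330/6378.14 = 0.52210 rad; initial bearing θ = 0.2793 rad.
sin φ₂ = sin φ₁ cos δ + cos φ₁ sin δ cos θ = (-0.1804)(0.8668) + (0.9836)(0.4987)(0.9613) = 0.3152, so φ₂ = 18.37°.
Δλ = atan2(sin θ sin δ cos φ₁, cos δ − sin φ₁ sin φ₂) = atan2(0.1352, 0.9236) = 8.328°.
λ₂ = 5.403° + 8.328° = 13.73°.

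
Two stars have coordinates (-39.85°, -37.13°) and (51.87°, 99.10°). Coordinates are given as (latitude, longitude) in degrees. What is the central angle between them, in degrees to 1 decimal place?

147.8°

Let φ₁ = -0.6955 rad, φ₂ = 0.9053 rad, and Δλ = 2.3777 rad.
cos c = sin φ₁ sin φ₂ + cos φ₁ cos φ₂ cos Δλ = (-0.6408)(0.7866) + (0.7677)(0.6174)(-0.7221) = -0.84635,
so c = arccos(-0.84635) = 2.57990 rad.
So the angular separation is 147.8°.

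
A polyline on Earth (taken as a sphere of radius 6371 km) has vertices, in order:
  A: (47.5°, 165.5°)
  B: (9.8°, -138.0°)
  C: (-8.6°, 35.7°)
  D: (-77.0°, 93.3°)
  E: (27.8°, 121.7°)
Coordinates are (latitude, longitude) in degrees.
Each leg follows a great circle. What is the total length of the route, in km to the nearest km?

Leg A→B: central angle 1.0553 rad, distance 6723.6 km.
Leg B→C: central angle 3.0311 rad, distance 19310.8 km.
Leg C→D: central angle 1.3027 rad, distance 8299.6 km.
Leg D→E: central angle 1.8540 rad, distance 11811.6 km.
Total: 6723.6 + 19310.8 + 8299.6 + 11811.6 ≈ 46146 km.

46146 km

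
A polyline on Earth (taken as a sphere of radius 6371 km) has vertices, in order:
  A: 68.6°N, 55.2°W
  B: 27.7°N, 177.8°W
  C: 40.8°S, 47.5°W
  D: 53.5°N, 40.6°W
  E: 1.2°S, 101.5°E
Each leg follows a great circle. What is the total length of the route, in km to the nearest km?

47377 km

Leg A→B: central angle 1.3091 rad, distance 8340.1 km.
Leg B→C: central angle 2.3998 rad, distance 15289.0 km.
Leg C→D: central angle 1.6491 rad, distance 10506.5 km.
Leg D→E: central angle 2.0784 rad, distance 13241.6 km.
Total: 8340.1 + 15289.0 + 10506.5 + 13241.6 ≈ 47377 km.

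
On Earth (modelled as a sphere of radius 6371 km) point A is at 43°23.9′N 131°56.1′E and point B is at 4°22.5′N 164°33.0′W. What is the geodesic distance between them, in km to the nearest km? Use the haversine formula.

7555 km

With latitudes φ₁ = 43.398°, φ₂ = 4.375° and longitude difference Δλ = 63.515°:
Haversine: a = sin²(Δφ/2) + cos φ₁ cos φ₂ sin²(Δλ/2) = 0.1116 + (0.7266)(0.9971)(0.2770) = 0.31225.
Central angle c = 2·arcsin(√a) = 1.18586 rad.
Distance = R·c = 6371 × 1.1859 ≈ 7555 km.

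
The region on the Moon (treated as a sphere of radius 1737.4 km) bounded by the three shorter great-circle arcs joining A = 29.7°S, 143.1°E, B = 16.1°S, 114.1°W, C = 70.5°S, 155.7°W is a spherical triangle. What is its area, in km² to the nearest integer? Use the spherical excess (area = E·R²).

Side lengths (central angles): a = 1.0458, b = 0.9189, c = 1.6183 rad; semiperimeter s = 1.7915.
By l'Huilier's theorem, tan(E/4) = √[tan(s/2) tan((s−a)/2) tan((s−b)/2) tan((s−c)/2)], giving spherical excess E = 0.5588 rad.
Area = E·R² = 0.5588 × (1737.4)² ≈ 1686838 km².

1686838 km²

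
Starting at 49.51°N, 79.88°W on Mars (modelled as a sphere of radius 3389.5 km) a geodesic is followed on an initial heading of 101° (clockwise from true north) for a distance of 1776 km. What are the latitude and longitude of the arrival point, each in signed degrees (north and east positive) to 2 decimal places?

Angular distance δ = d/R = 1776/3389.5 = 0.52397 rad; initial bearing θ = 1.7628 rad.
sin φ₂ = sin φ₁ cos δ + cos φ₁ sin δ cos θ = (0.7605)(0.8658) + (0.6493)(0.5003)(-0.1908) = 0.5965, so φ₂ = 36.62°.
Δλ = atan2(sin θ sin δ cos φ₁, cos δ − sin φ₁ sin φ₂) = atan2(0.3189, 0.4122) = 37.728°.
λ₂ = -79.880° + 37.728° = -42.15°.

36.62°, -42.15°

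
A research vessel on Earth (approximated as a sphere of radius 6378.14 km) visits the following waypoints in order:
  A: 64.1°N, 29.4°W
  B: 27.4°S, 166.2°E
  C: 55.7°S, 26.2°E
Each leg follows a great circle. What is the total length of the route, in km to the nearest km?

25840 km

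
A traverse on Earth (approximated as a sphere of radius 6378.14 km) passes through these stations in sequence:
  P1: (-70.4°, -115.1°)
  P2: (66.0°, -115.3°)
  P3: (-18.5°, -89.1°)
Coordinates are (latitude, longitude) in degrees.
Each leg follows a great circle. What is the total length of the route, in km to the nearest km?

24844 km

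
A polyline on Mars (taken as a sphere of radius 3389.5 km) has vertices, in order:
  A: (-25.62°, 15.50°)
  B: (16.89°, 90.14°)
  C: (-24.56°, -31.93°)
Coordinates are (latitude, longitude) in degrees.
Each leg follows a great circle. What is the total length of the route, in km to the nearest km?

12408 km

Leg A→B: central angle 1.4677 rad, distance 4974.8 km.
Leg B→C: central angle 2.1930 rad, distance 7433.3 km.
Total: 4974.8 + 7433.3 ≈ 12408 km.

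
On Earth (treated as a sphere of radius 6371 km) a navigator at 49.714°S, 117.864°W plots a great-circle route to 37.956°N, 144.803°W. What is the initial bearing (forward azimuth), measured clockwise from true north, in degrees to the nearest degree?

With φ₁ = -0.8677, φ₂ = 0.6625, Δλ = -0.4702 rad, the forward-azimuth formula gives
θ = atan2( sin Δλ cos φ₂ , cos φ₁ sin φ₂ − sin φ₁ cos φ₂ cos Δλ ) = atan2(-0.3572, 0.9339) = -20.93°.
Adding 360° brings this into [0°, 360°): 339°.

339°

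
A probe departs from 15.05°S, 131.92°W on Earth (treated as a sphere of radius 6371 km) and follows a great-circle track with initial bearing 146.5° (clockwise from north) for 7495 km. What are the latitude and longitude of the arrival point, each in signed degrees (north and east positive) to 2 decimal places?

Angular distance δ = d/R = 7495/6371 = 1.17642 rad; initial bearing θ = 2.5569 rad.
sin φ₂ = sin φ₁ cos δ + cos φ₁ sin δ cos θ = (-0.2597)(0.3842) + (0.9657)(0.9232)(-0.8339) = -0.8432, so φ₂ = -57.48°.
Δλ = atan2(sin θ sin δ cos φ₁, cos δ − sin φ₁ sin φ₂) = atan2(0.4921, 0.1653) = 71.435°.
λ₂ = -131.920° + 71.435° = -60.48°.

-57.48°, -60.48°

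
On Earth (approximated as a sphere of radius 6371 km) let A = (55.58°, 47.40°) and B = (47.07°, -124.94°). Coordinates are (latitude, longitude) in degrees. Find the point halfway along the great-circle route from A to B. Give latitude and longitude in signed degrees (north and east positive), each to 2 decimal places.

84.77°, -93.01°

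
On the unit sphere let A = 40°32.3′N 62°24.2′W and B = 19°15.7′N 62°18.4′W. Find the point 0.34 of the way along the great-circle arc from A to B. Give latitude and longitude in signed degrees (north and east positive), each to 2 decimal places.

33.30°, -62.37°

The central angle between A and B is δ = 0.3714 rad.
With f = 0.34, the slerp weights are sin((1−f)δ)/sin δ = 0.6687 and sin(fδ)/sin δ = 0.3470.
Weighted sum of the unit vectors: (0.6687)·(0.3521,-0.6735,0.6500) + (0.3470)·(0.4387,-0.8359,0.3299) = (0.3877, -0.7404, 0.5491).
Converting back: φ = atan2(z, √(x²+y²)) = 33.30°, λ = atan2(y, x) = -62.37°.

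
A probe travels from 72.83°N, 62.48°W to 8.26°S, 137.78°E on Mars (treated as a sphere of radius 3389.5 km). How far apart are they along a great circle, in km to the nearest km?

6761 km

In radians: φ₁ = 1.2711, φ₂ = -0.1442, Δλ = -159.740° = -2.7880 rad.
cos c = sin φ₁ sin φ₂ + cos φ₁ cos φ₂ cos Δλ = (0.9554)(-0.1437) + (0.2952)(0.9896)(-0.9381) = -0.41133,
so c = arccos(-0.41133) = 1.99471 rad.
Distance = R·c = 3389.5 × 1.9947 ≈ 6761 km.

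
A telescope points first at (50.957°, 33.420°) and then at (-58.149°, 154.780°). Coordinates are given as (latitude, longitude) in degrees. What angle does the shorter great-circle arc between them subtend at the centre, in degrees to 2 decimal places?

Let φ₁ = 0.8894 rad, φ₂ = -1.0149 rad, and Δλ = 2.1181 rad.
Haversine: a = sin²(Δφ/2) + cos φ₁ cos φ₂ sin²(Δλ/2) = 0.6637 + (0.6299)(0.5277)(0.7602) = 0.91636.
Central angle c = 2·arcsin(√a) = 2.55479 rad.
So the angular separation is 146.38°.

146.38°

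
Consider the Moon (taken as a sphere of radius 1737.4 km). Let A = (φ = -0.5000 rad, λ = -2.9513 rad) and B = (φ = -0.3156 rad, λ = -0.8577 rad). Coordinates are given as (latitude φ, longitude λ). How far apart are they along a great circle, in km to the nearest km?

3200 km

In radians: φ₁ = -0.5000, φ₂ = -0.3156, Δλ = 119.954° = 2.0936 rad.
cos c = sin φ₁ sin φ₂ + cos φ₁ cos φ₂ cos Δλ = (-0.4794)(-0.3104) + (0.8776)(0.9506)(-0.4993) = -0.26774,
so c = arccos(-0.26774) = 1.84184 rad.
Distance = R·c = 1737.4 × 1.8418 ≈ 3200 km.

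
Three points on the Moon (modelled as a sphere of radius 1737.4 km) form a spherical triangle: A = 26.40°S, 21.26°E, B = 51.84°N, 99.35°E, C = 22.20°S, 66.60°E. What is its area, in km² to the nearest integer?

Side lengths (central angles): a = 1.3857, b = 0.7213, c = 1.8084 rad; semiperimeter s = 1.9577.
By l'Huilier's theorem, tan(E/4) = √[tan(s/2) tan((s−a)/2) tan((s−b)/2) tan((s−c)/2)], giving spherical excess E = 0.6055 rad.
Area = E·R² = 0.6055 × (1737.4)² ≈ 1827614 km².

1827614 km²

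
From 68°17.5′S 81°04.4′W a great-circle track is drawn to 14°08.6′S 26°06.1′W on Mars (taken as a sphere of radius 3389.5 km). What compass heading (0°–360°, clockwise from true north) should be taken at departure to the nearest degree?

62°

With φ₁ = -1.1919, φ₂ = -0.2468, Δλ = 0.9594 rad, the forward-azimuth formula gives
θ = atan2( sin Δλ cos φ₂ , cos φ₁ sin φ₂ − sin φ₁ cos φ₂ cos Δλ ) = atan2(0.7940, 0.4267) = 61.75°.
So the initial bearing is 62°.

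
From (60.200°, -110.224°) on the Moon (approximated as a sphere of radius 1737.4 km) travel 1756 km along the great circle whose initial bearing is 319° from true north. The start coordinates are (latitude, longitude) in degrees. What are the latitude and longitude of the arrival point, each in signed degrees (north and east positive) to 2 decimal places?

51.15°, 132.16°

Angular distance δ = d/R = 1756/1737.4 = 1.01071 rad; initial bearing θ = 5.5676 rad.
sin φ₂ = sin φ₁ cos δ + cos φ₁ sin δ cos θ = (0.8678)(0.5313) + (0.4970)(0.8472)(0.7547) = 0.7788, so φ₂ = 51.15°.
Δλ = atan2(sin θ sin δ cos φ₁, cos δ − sin φ₁ sin φ₂) = atan2(-0.2762, -0.1445) = -117.620°.
λ₂ = -110.224° − 117.620° = -227.84° → 132.16° after wrapping to (−180°, 180°].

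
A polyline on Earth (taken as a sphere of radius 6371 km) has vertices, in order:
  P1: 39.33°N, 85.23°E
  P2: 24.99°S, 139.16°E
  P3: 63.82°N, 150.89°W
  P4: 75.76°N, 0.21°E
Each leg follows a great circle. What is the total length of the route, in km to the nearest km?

Leg P1→P2: central angle 1.4252 rad, distance 9080.2 km.
Leg P2→P3: central angle 1.8152 rad, distance 11564.9 km.
Leg P3→P4: central angle 0.6844 rad, distance 4360.0 km.
Total: 9080.2 + 11564.9 + 4360.0 ≈ 25005 km.

25005 km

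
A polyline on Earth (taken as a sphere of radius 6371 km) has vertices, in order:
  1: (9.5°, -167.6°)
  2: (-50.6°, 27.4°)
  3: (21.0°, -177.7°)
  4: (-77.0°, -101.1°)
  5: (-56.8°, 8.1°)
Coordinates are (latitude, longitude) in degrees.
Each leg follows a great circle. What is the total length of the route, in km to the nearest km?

47616 km

Leg 1→2: central angle 2.3924 rad, distance 15241.9 km.
Leg 2→3: central angle 2.5210 rad, distance 16061.3 km.
Leg 3→4: central angle 1.8760 rad, distance 11952.2 km.
Leg 4→5: central angle 0.6844 rad, distance 4360.2 km.
Total: 15241.9 + 16061.3 + 11952.2 + 4360.2 ≈ 47616 km.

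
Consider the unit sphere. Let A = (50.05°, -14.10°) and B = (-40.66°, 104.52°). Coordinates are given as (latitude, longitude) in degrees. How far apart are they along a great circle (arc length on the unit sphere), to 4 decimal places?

2.3933

In radians: φ₁ = 0.8735, φ₂ = -0.7097, Δλ = 118.620° = 2.0703 rad.
cos c = sin φ₁ sin φ₂ + cos φ₁ cos φ₂ cos Δλ = (0.7666)(-0.6516) + (0.6421)(0.7586)(-0.4790) = -0.73282,
so c = arccos(-0.73282) = 2.39325 rad.
On the unit sphere the arc length equals the central angle: 2.3933.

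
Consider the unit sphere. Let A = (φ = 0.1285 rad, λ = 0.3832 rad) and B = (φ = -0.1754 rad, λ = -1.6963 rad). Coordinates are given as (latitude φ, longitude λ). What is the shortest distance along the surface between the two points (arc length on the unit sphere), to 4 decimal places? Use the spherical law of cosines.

2.0921

In radians: φ₁ = 0.1285, φ₂ = -0.1754, Δλ = -119.147° = -2.0795 rad.
cos c = sin φ₁ sin φ₂ + cos φ₁ cos φ₂ cos Δλ = (0.1281)(-0.1745) + (0.9918)(0.9847)(-0.4870) = -0.49798,
so c = arccos(-0.49798) = 2.09206 rad.
On the unit sphere the arc length equals the central angle: 2.0921.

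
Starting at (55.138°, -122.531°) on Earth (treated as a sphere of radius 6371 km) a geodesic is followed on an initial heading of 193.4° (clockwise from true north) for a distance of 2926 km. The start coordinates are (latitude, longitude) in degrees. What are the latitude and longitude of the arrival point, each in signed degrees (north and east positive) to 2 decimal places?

29.28°, -129.29°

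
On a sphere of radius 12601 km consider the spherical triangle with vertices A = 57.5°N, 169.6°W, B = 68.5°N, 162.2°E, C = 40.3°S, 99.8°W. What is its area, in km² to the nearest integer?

22273553 km²

Side lengths (central angles): a = 2.2662, b = 1.9867, c = 0.2900 rad; semiperimeter s = 2.2714.
By l'Huilier's theorem, tan(E/4) = √[tan(s/2) tan((s−a)/2) tan((s−b)/2) tan((s−c)/2)], giving spherical excess E = 0.1403 rad.
Area = E·R² = 0.1403 × (12601)² ≈ 22273553 km².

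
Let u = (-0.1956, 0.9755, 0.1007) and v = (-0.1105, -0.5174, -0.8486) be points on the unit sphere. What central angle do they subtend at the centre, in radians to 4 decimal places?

2.1755 rad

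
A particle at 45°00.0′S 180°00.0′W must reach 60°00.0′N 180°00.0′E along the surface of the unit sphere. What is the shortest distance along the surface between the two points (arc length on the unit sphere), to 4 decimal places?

1.8326

With latitudes φ₁ = -45.000°, φ₂ = 60.000° and longitude difference Δλ = 0.000°:
cos c = sin φ₁ sin φ₂ + cos φ₁ cos φ₂ cos Δλ = (-0.7071)(0.8660) + (0.7071)(0.5000)(1.0000) = -0.25882,
so c = arccos(-0.25882) = 1.83260 rad.
On the unit sphere the arc length equals the central angle: 1.8326.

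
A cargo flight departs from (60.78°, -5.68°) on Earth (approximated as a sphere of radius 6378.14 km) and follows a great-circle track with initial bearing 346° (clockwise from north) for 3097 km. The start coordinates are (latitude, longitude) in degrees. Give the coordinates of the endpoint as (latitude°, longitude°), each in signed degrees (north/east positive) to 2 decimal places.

Angular distance δ = d/R = 3097/6378.14 = 0.48556 rad; initial bearing θ = 6.0388 rad.
sin φ₂ = sin φ₁ cos δ + cos φ₁ sin δ cos θ = (0.8728)(0.8844) + (0.4882)(0.4667)(0.9703) = 0.9929, so φ₂ = 83.18°.
Δλ = atan2(sin θ sin δ cos φ₁, cos δ − sin φ₁ sin φ₂) = atan2(-0.0551, 0.0178) = -72.077°.
λ₂ = -5.680° − 72.077° = -77.76°.

83.18°, -77.76°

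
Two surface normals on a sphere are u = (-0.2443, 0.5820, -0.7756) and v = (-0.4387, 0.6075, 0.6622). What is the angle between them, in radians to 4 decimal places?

u·v = -0.0529; |u| = 1.0000, |v| = 1.0000.
cos θ = (u·v)/(|u||v|) = -0.0529, so θ = 1.6237 rad.

1.6237 rad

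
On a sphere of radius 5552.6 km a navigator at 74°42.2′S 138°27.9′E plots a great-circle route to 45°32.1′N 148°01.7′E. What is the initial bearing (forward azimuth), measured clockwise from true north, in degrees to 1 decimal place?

With φ₁ = -1.3038, φ₂ = 0.7947, Δλ = 0.1669 rad, the forward-azimuth formula gives
θ = atan2( sin Δλ cos φ₂ , cos φ₁ sin φ₂ − sin φ₁ cos φ₂ cos Δλ ) = atan2(0.1164, 0.8545) = 7.76°.
So the initial bearing is 7.8°.

7.8°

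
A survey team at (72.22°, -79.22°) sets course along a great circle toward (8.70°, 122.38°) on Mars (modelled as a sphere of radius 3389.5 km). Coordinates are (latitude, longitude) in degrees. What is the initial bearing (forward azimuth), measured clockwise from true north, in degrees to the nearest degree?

338°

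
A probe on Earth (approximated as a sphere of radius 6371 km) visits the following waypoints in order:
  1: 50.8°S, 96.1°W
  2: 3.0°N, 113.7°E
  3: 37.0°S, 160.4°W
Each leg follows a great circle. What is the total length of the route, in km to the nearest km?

23859 km

Leg 1→2: central angle 2.1997 rad, distance 14014.3 km.
Leg 2→3: central angle 1.5453 rad, distance 9844.9 km.
Total: 14014.3 + 9844.9 ≈ 23859 km.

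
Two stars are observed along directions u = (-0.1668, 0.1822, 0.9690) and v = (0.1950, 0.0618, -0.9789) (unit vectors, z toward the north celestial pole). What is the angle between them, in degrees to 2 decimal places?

u·v = -0.9698; |u| = 1.0000, |v| = 1.0000.
cos θ = (u·v)/(|u||v|) = -0.9698, so θ = 165.88°.

165.88°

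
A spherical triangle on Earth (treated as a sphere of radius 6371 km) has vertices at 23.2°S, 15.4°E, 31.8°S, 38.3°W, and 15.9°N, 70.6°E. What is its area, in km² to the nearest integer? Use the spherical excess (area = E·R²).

4628762 km²

Side lengths (central angles): a = 1.9923, b = 1.1630, c = 0.8365 rad; semiperimeter s = 1.9959.
By l'Huilier's theorem, tan(E/4) = √[tan(s/2) tan((s−a)/2) tan((s−b)/2) tan((s−c)/2)], giving spherical excess E = 0.1140 rad.
Area = E·R² = 0.1140 × (6371)² ≈ 4628762 km².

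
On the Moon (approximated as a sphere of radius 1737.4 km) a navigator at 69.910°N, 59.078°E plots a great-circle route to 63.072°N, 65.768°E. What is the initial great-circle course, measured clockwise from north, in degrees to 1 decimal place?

155.6°

Δλ = 6.690° = 0.1168 rad.
y = sin Δλ · cos φ₂ = (0.1165)(0.4529) = 0.0528
x = cos φ₁ sin φ₂ − sin φ₁ cos φ₂ cos Δλ = (0.3435)(0.8916) − (0.9392)(0.4529)(0.9932) = -0.1162
θ = atan2(y, x) = 155.57°, so the bearing is 155.6°.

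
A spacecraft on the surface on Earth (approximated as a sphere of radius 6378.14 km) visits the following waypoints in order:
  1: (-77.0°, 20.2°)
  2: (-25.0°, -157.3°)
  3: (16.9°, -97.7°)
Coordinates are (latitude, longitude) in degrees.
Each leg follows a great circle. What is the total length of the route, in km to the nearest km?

16650 km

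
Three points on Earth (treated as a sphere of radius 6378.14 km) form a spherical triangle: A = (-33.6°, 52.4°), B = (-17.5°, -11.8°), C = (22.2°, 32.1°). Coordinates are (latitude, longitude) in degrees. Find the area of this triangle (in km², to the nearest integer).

Side lengths (central angles): a = 1.0209, b = 1.0307, c = 1.0331 rad; semiperimeter s = 1.5424.
By l'Huilier's theorem, tan(E/4) = √[tan(s/2) tan((s−a)/2) tan((s−b)/2) tan((s−c)/2)], giving spherical excess E = 0.5284 rad.
Area = E·R² = 0.5284 × (6378.14)² ≈ 21494413 km².

21494413 km²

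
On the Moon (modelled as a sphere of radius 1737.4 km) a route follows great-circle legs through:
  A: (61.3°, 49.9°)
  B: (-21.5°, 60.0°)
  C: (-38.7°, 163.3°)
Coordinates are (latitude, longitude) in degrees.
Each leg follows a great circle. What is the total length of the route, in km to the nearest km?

5144 km

Leg A→B: central angle 1.4521 rad, distance 2522.9 km.
Leg B→C: central angle 1.5086 rad, distance 2621.1 km.
Total: 2522.9 + 2621.1 ≈ 5144 km.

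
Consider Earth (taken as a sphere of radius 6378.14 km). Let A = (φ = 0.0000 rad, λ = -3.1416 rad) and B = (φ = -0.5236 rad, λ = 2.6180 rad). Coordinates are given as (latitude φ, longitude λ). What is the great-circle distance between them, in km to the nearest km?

In radians: φ₁ = 0.0000, φ₂ = -0.5236, Δλ = -29.999° = -0.5236 rad.
cos c = sin φ₁ sin φ₂ + cos φ₁ cos φ₂ cos Δλ = (0.0000)(-0.5000) + (1.0000)(0.8660)(0.8660) = 0.75001,
so c = arccos(0.75001) = 0.72273 rad.
Distance = R·c = 6378.14 × 0.7227 ≈ 4610 km.

4610 km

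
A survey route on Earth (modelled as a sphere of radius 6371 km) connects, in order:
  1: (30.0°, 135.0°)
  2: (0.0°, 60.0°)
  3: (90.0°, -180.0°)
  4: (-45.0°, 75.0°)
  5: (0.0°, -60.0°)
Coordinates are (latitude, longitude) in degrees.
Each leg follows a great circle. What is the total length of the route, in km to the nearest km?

46930 km

Leg 1→2: central angle 1.3447 rad, distance 8567.3 km.
Leg 2→3: central angle 1.5708 rad, distance 10007.5 km.
Leg 3→4: central angle 2.3562 rad, distance 15011.3 km.
Leg 4→5: central angle 2.0944 rad, distance 13343.4 km.
Total: 8567.3 + 10007.5 + 15011.3 + 13343.4 ≈ 46930 km.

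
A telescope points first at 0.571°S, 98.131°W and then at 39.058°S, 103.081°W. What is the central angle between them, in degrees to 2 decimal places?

In radians: φ₁ = -0.0100, φ₂ = -0.6817, Δλ = -4.950° = -0.0864 rad.
cos c = sin φ₁ sin φ₂ + cos φ₁ cos φ₂ cos Δλ = (-0.0100)(-0.6301) + (1.0000)(0.7765)(0.9963) = 0.77985,
so c = arccos(0.77985) = 0.67636 rad.
So the angular separation is 38.75°.

38.75°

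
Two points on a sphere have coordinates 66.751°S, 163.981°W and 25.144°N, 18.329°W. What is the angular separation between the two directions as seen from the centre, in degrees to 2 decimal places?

With latitudes φ₁ = -66.751°, φ₂ = 25.144° and longitude difference Δλ = 145.652°:
cos c = sin φ₁ sin φ₂ + cos φ₁ cos φ₂ cos Δλ = (-0.9188)(0.4249) + (0.3947)(0.9052)(-0.8256) = -0.68541,
so c = arccos(-0.68541) = 2.32596 rad.
So the angular separation is 133.27°.

133.27°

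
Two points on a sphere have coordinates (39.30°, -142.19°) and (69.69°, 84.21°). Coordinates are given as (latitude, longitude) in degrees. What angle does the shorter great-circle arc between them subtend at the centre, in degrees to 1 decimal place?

65.9°

In radians: φ₁ = 0.6859, φ₂ = 1.2163, Δλ = -133.600° = -2.3318 rad.
Haversine: a = sin²(Δφ/2) + cos φ₁ cos φ₂ sin²(Δλ/2) = 0.0687 + (0.7738)(0.3471)(0.8448) = 0.29561.
Central angle c = 2·arcsin(√a) = 1.14969 rad.
So the angular separation is 65.9°.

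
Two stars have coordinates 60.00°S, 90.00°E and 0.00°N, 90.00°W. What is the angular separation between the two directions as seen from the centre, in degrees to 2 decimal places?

With latitudes φ₁ = -60.000°, φ₂ = 0.000° and longitude difference Δλ = -180.000°:
cos c = sin φ₁ sin φ₂ + cos φ₁ cos φ₂ cos Δλ = (-0.8660)(0.0000) + (0.5000)(1.0000)(-1.0000) = -0.50000,
so c = arccos(-0.50000) = 2.09440 rad.
So the angular separation is 120.00°.

120.00°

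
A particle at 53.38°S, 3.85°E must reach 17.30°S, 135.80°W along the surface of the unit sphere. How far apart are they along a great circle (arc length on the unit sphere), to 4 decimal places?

1.7674

With latitudes φ₁ = -53.380°, φ₂ = -17.300° and longitude difference Δλ = -139.650°:
cos c = sin φ₁ sin φ₂ + cos φ₁ cos φ₂ cos Δλ = (-0.8026)(-0.2974) + (0.5965)(0.9548)(-0.7621) = -0.19536,
so c = arccos(-0.19536) = 1.76742 rad.
On the unit sphere the arc length equals the central angle: 1.7674.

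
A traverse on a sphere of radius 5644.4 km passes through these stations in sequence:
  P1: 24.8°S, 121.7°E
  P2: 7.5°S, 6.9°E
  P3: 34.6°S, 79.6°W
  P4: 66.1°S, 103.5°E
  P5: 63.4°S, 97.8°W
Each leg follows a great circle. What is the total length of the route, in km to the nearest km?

31579 km

Leg P1→P2: central angle 1.8994 rad, distance 10721.2 km.
Leg P2→P3: central angle 1.4465 rad, distance 8164.8 km.
Leg P3→P4: central angle 1.3835 rad, distance 7809.3 km.
Leg P4→P5: central angle 0.8652 rad, distance 4883.7 km.
Total: 10721.2 + 8164.8 + 7809.3 + 4883.7 ≈ 31579 km.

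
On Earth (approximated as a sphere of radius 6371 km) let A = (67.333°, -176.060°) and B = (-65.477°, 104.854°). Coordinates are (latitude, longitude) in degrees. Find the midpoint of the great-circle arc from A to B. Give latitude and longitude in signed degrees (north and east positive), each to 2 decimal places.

The central angle between A and B is δ = 2.5136 rad.
With f = 0.5, the slerp weights are sin((1−f)δ)/sin δ = 1.6190 and sin(fδ)/sin δ = 1.6190.
Weighted sum of the unit vectors: (1.6190)·(-0.3845,-0.0265,0.9228) + (1.6190)·(-0.1064,0.4012,-0.9098) = (-0.7947, 0.6066, 0.0210).
Converting back: φ = atan2(z, √(x²+y²)) = 1.20°, λ = atan2(y, x) = 142.64°.

1.20°, 142.64°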